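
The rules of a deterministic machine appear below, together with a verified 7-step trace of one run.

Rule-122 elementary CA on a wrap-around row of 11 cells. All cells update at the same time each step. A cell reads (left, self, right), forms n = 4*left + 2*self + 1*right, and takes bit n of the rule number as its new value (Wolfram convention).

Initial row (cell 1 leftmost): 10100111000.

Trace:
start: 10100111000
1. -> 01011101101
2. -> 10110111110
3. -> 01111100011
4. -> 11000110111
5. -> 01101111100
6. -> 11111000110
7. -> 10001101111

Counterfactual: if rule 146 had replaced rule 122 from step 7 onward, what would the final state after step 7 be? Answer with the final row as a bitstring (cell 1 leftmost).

(re-executing step 7 under rule 146; state before step 7: 11111000110)
7. -> 01110101000

01110101000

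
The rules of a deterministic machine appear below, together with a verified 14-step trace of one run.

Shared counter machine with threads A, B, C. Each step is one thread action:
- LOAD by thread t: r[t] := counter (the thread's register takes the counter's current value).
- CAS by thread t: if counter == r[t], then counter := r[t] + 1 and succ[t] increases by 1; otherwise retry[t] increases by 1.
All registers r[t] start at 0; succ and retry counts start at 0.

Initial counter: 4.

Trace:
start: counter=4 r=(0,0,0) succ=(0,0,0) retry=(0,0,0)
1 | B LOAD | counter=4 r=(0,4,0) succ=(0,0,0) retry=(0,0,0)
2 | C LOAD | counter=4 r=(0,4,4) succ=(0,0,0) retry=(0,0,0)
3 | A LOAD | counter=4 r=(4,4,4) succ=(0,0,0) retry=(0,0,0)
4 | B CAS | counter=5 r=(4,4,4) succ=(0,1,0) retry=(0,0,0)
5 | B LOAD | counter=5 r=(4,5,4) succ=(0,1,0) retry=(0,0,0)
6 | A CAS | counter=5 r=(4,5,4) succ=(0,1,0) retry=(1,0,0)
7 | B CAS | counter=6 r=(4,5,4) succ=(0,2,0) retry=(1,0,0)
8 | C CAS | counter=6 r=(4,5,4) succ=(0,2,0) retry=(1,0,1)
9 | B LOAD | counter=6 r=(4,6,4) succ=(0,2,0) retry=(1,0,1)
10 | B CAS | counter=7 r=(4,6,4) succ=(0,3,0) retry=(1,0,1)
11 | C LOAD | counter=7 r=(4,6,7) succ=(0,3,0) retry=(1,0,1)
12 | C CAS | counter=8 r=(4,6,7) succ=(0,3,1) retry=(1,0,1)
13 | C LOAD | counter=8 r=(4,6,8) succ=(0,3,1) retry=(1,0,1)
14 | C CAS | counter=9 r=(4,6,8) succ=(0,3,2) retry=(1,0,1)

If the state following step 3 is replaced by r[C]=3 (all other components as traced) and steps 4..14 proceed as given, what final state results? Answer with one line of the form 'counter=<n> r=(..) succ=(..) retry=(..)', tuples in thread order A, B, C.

counter=9 r=(4,6,8) succ=(0,3,2) retry=(1,0,1)

state after step 3 := counter=4 r=(4,4,3) succ=(0,0,0) retry=(0,0,0)
4 | B CAS | counter=5 r=(4,4,3) succ=(0,1,0) retry=(0,0,0)
5 | B LOAD | counter=5 r=(4,5,3) succ=(0,1,0) retry=(0,0,0)
6 | A CAS | counter=5 r=(4,5,3) succ=(0,1,0) retry=(1,0,0)
7 | B CAS | counter=6 r=(4,5,3) succ=(0,2,0) retry=(1,0,0)
8 | C CAS | counter=6 r=(4,5,3) succ=(0,2,0) retry=(1,0,1)
9 | B LOAD | counter=6 r=(4,6,3) succ=(0,2,0) retry=(1,0,1)
10 | B CAS | counter=7 r=(4,6,3) succ=(0,3,0) retry=(1,0,1)
11 | C LOAD | counter=7 r=(4,6,7) succ=(0,3,0) retry=(1,0,1)
12 | C CAS | counter=8 r=(4,6,7) succ=(0,3,1) retry=(1,0,1)
13 | C LOAD | counter=8 r=(4,6,8) succ=(0,3,1) retry=(1,0,1)
14 | C CAS | counter=9 r=(4,6,8) succ=(0,3,2) retry=(1,0,1)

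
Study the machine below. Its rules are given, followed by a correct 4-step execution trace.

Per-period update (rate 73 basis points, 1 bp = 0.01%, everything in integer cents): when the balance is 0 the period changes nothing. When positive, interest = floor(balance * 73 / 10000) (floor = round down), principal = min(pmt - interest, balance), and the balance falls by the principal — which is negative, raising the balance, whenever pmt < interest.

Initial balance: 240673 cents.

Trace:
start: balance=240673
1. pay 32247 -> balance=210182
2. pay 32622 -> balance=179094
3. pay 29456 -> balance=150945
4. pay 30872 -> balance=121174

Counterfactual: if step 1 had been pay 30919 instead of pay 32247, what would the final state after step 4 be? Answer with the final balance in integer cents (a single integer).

122532

(re-executing from step 1 with the substitution; state before step 1: balance=240673)
1. pay 30919 -> balance=211510
2. pay 32622 -> balance=180432
3. pay 29456 -> balance=152293
4. pay 30872 -> balance=122532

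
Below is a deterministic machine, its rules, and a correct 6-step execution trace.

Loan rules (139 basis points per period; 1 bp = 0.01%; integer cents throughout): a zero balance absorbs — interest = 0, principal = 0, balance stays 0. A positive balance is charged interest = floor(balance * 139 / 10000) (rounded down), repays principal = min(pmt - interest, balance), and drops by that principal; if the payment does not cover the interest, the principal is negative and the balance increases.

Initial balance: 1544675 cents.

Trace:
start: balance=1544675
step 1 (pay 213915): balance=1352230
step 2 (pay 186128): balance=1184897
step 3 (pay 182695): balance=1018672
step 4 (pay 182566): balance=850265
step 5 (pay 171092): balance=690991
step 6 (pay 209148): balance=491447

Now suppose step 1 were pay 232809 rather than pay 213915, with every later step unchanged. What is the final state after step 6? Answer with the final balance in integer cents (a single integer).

(re-executing from step 1 with the substitution; state before step 1: balance=1544675)
step 1 (pay 232809): balance=1333336
step 2 (pay 186128): balance=1165741
step 3 (pay 182695): balance=999249
step 4 (pay 182566): balance=830572
step 5 (pay 171092): balance=671024
step 6 (pay 209148): balance=471203

471203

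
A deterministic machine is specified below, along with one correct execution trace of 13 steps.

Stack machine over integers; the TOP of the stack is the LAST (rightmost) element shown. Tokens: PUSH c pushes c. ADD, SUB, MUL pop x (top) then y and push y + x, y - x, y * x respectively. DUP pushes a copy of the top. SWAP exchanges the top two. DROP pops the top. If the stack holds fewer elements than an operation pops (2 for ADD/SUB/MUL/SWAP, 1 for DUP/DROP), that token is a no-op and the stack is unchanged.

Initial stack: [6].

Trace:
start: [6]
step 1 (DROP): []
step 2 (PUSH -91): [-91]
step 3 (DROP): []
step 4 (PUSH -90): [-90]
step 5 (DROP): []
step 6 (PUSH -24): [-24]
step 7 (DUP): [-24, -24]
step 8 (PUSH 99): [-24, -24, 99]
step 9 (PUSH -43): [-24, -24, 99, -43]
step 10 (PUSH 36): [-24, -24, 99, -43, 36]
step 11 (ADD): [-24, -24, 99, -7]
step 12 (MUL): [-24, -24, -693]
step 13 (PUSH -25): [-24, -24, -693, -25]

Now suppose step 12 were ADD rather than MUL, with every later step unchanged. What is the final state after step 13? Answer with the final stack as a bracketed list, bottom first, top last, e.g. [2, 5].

(re-executing from step 12 with the substitution; state before step 12: [-24, -24, 99, -7])
step 12 (ADD): [-24, -24, 92]
step 13 (PUSH -25): [-24, -24, 92, -25]

[-24, -24, 92, -25]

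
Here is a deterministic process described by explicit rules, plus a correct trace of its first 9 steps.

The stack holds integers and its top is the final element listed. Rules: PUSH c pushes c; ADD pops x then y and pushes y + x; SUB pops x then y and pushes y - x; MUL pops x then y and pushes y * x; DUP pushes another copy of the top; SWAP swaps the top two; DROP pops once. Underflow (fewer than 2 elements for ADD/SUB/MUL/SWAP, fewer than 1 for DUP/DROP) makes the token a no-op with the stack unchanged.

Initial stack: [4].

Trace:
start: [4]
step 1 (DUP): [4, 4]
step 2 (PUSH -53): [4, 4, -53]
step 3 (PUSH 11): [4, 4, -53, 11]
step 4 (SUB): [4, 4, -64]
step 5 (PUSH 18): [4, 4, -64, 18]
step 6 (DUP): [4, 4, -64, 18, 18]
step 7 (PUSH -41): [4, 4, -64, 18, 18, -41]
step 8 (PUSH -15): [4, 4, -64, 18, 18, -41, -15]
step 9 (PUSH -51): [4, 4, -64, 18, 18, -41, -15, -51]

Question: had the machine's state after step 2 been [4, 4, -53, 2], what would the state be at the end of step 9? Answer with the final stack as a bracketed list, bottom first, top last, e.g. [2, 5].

state after step 2 := [4, 4, -53, 2]
step 3 (PUSH 11): [4, 4, -53, 2, 11]
step 4 (SUB): [4, 4, -53, -9]
step 5 (PUSH 18): [4, 4, -53, -9, 18]
step 6 (DUP): [4, 4, -53, -9, 18, 18]
step 7 (PUSH -41): [4, 4, -53, -9, 18, 18, -41]
step 8 (PUSH -15): [4, 4, -53, -9, 18, 18, -41, -15]
step 9 (PUSH -51): [4, 4, -53, -9, 18, 18, -41, -15, -51]

[4, 4, -53, -9, 18, 18, -41, -15, -51]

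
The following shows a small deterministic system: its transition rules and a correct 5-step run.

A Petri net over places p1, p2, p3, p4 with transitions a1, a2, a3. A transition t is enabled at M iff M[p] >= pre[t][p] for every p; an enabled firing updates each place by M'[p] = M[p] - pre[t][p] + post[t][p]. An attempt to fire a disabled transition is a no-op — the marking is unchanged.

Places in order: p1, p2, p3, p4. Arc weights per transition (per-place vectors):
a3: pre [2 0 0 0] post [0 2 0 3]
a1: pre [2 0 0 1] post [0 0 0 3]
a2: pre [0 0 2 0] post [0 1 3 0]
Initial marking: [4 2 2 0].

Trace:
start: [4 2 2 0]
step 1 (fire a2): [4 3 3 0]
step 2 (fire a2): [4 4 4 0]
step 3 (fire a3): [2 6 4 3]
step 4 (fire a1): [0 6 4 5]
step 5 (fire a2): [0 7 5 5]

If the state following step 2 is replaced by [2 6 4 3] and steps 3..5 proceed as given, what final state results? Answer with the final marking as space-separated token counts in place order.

state after step 2 := [2 6 4 3]
step 3 (fire a3): [0 8 4 6]
step 4 (fire a1): [0 8 4 6]
step 5 (fire a2): [0 9 5 6]

0 9 5 6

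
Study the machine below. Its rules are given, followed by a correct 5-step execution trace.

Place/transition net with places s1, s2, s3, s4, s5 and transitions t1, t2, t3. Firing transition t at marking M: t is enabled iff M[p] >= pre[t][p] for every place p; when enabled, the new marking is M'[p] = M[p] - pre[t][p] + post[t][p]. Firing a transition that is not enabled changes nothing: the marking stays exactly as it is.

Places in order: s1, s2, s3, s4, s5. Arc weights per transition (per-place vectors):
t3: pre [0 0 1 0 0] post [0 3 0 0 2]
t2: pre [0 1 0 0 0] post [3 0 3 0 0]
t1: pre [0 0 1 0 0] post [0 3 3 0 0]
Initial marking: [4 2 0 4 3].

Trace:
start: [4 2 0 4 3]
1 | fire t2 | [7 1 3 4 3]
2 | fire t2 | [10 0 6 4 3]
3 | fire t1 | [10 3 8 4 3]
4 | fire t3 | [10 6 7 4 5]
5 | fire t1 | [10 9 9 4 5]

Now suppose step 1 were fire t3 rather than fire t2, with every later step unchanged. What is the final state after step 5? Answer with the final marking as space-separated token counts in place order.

7 10 6 4 5

(re-executing from step 1 with the substitution; state before step 1: [4 2 0 4 3])
1 | fire t3 | [4 2 0 4 3]
2 | fire t2 | [7 1 3 4 3]
3 | fire t1 | [7 4 5 4 3]
4 | fire t3 | [7 7 4 4 5]
5 | fire t1 | [7 10 6 4 5]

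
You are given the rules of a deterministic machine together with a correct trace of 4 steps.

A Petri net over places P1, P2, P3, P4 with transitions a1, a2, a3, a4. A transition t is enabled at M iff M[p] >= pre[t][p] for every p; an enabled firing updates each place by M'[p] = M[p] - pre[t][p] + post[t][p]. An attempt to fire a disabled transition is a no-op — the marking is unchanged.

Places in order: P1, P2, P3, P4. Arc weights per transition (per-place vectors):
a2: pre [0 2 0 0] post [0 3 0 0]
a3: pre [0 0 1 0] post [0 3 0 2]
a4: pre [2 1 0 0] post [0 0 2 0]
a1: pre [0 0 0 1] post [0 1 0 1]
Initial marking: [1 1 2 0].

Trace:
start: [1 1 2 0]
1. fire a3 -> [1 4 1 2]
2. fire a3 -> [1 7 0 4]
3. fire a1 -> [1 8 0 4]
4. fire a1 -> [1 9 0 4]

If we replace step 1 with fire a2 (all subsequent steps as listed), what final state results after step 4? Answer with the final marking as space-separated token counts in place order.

(re-executing from step 1 with the substitution; state before step 1: [1 1 2 0])
1. fire a2 -> [1 1 2 0]
2. fire a3 -> [1 4 1 2]
3. fire a1 -> [1 5 1 2]
4. fire a1 -> [1 6 1 2]

1 6 1 2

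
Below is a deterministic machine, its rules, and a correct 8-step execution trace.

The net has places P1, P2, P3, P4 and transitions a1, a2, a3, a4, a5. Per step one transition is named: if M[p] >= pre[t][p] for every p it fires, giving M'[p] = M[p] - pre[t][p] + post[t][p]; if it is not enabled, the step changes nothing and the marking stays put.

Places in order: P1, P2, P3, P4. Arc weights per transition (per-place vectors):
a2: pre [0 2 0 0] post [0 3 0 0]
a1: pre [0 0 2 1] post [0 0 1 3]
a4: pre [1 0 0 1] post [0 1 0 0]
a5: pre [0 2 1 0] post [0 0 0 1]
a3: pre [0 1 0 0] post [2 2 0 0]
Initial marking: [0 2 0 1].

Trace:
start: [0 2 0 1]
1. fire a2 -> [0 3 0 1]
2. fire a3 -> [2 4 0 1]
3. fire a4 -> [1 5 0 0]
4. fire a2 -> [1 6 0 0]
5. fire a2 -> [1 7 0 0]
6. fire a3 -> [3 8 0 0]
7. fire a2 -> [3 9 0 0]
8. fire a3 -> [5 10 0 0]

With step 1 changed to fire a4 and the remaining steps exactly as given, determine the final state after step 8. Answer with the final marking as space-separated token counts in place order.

(re-executing from step 1 with the substitution; state before step 1: [0 2 0 1])
1. fire a4 -> [0 2 0 1]
2. fire a3 -> [2 3 0 1]
3. fire a4 -> [1 4 0 0]
4. fire a2 -> [1 5 0 0]
5. fire a2 -> [1 6 0 0]
6. fire a3 -> [3 7 0 0]
7. fire a2 -> [3 8 0 0]
8. fire a3 -> [5 9 0 0]

5 9 0 0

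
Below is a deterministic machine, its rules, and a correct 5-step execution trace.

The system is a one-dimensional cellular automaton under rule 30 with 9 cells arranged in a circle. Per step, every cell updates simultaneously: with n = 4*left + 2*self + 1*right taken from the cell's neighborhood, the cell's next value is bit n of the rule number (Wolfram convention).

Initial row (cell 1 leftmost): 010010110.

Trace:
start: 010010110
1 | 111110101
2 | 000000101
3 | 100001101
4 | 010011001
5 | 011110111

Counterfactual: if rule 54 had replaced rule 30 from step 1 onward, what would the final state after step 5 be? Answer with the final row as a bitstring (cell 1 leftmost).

010100000

(re-executing steps 1..5 under rule 54; state before step 1: 010010110)
1 | 111111001
2 | 000000110
3 | 000001001
4 | 100011111
5 | 010100000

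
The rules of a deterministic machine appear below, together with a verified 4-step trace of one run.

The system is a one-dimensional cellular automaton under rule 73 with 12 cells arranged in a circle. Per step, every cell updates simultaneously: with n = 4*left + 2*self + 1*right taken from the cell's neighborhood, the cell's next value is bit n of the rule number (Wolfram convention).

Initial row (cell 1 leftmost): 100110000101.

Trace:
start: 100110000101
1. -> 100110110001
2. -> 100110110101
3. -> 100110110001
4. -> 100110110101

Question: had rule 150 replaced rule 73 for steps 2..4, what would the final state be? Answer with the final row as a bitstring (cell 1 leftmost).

(re-executing steps 2..4 under rule 150; state before step 2: 100110110001)
2. -> 011000001010
3. -> 100100011011
4. -> 011110100001

011110100001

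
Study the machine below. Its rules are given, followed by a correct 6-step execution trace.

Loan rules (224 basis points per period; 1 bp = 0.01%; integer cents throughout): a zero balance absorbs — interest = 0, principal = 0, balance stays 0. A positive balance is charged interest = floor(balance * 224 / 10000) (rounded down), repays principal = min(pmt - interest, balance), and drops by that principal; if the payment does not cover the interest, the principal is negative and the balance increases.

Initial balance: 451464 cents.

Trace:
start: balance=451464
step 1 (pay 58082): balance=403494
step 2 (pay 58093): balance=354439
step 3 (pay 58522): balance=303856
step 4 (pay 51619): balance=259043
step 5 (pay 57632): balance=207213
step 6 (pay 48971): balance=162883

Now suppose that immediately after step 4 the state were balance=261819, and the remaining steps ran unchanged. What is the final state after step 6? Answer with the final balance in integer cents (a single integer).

165785

state after step 4 := balance=261819
step 5 (pay 57632): balance=210051
step 6 (pay 48971): balance=165785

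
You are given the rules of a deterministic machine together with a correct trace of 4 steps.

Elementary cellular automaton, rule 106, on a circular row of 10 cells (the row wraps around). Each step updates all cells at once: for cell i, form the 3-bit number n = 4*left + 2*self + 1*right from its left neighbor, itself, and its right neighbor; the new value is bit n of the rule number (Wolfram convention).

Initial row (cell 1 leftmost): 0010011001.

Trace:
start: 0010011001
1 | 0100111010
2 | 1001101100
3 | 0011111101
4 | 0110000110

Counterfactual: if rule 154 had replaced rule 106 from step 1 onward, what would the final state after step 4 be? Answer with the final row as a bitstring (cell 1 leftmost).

(re-executing steps 1..4 under rule 154; state before step 1: 0010011001)
1 | 1101110110
2 | 1001100100
3 | 0111011011
4 | 0110010010

0110010010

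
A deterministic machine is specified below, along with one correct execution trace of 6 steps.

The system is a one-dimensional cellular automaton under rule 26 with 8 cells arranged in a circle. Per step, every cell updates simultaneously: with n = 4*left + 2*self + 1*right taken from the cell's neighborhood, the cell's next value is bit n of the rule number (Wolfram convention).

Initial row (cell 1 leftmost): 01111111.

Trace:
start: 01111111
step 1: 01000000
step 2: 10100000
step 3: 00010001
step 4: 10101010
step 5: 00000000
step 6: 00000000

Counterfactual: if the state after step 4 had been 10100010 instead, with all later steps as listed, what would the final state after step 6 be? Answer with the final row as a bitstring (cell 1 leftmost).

state after step 4 := 10100010
step 5: 00010100
step 6: 00100010

00100010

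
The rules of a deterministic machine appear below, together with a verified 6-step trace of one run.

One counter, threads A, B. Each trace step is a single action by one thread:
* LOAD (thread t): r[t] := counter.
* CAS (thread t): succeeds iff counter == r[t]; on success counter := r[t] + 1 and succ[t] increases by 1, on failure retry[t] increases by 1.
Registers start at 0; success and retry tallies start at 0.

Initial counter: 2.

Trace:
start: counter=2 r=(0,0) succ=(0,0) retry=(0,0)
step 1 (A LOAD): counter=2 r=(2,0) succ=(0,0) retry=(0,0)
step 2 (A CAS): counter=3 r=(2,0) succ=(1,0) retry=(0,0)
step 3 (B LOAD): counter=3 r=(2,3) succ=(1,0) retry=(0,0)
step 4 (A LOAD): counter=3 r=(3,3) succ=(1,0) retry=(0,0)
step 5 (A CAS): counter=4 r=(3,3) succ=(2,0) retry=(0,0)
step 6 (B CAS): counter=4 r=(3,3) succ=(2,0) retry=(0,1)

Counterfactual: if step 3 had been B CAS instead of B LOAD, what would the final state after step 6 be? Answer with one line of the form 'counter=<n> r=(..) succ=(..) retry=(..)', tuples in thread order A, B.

(re-executing from step 3 with the substitution; state before step 3: counter=3 r=(2,0) succ=(1,0) retry=(0,0))
step 3 (B CAS): counter=3 r=(2,0) succ=(1,0) retry=(0,1)
step 4 (A LOAD): counter=3 r=(3,0) succ=(1,0) retry=(0,1)
step 5 (A CAS): counter=4 r=(3,0) succ=(2,0) retry=(0,1)
step 6 (B CAS): counter=4 r=(3,0) succ=(2,0) retry=(0,2)

counter=4 r=(3,0) succ=(2,0) retry=(0,2)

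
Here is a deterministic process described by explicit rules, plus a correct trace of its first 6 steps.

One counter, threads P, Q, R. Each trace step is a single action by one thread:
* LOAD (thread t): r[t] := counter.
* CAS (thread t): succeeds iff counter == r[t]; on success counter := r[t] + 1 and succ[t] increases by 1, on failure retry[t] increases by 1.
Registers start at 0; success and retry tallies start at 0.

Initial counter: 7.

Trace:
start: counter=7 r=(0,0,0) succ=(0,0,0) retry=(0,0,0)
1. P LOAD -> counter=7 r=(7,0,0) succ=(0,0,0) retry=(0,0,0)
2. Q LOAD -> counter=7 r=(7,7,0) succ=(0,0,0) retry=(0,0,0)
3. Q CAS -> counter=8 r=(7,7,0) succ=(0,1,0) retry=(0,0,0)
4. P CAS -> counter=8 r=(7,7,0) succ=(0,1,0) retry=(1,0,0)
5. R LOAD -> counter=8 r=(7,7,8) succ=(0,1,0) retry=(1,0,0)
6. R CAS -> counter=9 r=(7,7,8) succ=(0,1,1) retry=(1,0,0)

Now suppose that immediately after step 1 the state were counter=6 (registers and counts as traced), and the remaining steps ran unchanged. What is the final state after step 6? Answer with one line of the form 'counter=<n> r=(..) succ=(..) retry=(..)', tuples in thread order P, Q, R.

counter=9 r=(7,6,8) succ=(1,1,1) retry=(0,0,0)

state after step 1 := counter=6 r=(7,0,0) succ=(0,0,0) retry=(0,0,0)
2. Q LOAD -> counter=6 r=(7,6,0) succ=(0,0,0) retry=(0,0,0)
3. Q CAS -> counter=7 r=(7,6,0) succ=(0,1,0) retry=(0,0,0)
4. P CAS -> counter=8 r=(7,6,0) succ=(1,1,0) retry=(0,0,0)
5. R LOAD -> counter=8 r=(7,6,8) succ=(1,1,0) retry=(0,0,0)
6. R CAS -> counter=9 r=(7,6,8) succ=(1,1,1) retry=(0,0,0)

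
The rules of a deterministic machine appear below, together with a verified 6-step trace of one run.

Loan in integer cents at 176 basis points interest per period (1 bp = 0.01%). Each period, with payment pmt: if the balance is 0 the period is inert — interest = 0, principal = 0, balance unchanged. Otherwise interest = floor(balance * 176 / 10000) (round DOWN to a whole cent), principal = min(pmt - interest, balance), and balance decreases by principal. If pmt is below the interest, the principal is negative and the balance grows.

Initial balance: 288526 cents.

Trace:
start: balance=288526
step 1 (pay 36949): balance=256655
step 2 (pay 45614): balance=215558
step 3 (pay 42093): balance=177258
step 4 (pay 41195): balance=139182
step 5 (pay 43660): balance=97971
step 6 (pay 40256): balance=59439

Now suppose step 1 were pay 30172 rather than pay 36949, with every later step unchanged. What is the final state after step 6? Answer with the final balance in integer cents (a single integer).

(re-executing from step 1 with the substitution; state before step 1: balance=288526)
step 1 (pay 30172): balance=263432
step 2 (pay 45614): balance=222454
step 3 (pay 42093): balance=184276
step 4 (pay 41195): balance=146324
step 5 (pay 43660): balance=105239
step 6 (pay 40256): balance=66835

66835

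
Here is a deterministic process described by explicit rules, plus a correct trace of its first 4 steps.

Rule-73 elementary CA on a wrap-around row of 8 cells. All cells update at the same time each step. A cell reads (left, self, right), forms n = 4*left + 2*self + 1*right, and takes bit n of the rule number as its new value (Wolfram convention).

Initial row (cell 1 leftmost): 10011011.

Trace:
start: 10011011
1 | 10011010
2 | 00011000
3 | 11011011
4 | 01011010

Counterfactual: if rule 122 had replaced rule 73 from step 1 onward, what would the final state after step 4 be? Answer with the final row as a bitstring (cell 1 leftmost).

11101111

(re-executing steps 1..4 under rule 122; state before step 1: 10011011)
1 | 11111110
2 | 10000011
3 | 11000110
4 | 11101111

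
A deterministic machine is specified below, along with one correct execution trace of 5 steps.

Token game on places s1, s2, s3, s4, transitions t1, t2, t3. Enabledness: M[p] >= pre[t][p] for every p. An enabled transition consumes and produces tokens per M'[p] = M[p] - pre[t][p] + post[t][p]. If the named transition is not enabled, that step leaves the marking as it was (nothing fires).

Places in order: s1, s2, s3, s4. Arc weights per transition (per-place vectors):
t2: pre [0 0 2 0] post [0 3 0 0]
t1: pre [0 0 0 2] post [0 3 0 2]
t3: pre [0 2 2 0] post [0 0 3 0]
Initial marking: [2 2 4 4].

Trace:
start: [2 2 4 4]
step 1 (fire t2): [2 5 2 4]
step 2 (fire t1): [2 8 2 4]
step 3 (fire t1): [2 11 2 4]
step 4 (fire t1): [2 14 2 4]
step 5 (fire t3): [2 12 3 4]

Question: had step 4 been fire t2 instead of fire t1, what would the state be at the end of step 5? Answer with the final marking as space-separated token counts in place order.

(re-executing from step 4 with the substitution; state before step 4: [2 11 2 4])
step 4 (fire t2): [2 14 0 4]
step 5 (fire t3): [2 14 0 4]

2 14 0 4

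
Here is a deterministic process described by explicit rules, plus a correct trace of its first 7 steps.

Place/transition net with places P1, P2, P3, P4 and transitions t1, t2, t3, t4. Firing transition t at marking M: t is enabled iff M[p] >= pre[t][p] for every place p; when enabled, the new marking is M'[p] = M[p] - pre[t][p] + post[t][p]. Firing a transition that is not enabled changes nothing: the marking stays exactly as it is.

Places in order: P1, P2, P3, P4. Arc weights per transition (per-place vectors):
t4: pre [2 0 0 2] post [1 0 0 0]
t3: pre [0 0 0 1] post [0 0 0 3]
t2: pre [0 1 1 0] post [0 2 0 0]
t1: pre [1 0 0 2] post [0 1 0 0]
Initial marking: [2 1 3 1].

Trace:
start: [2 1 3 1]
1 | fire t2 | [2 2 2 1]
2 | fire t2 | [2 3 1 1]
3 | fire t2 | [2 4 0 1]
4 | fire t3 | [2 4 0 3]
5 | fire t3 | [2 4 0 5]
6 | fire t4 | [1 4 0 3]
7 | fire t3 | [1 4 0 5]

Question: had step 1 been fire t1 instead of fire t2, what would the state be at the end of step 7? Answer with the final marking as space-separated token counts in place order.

1 3 1 5

(re-executing from step 1 with the substitution; state before step 1: [2 1 3 1])
1 | fire t1 | [2 1 3 1]
2 | fire t2 | [2 2 2 1]
3 | fire t2 | [2 3 1 1]
4 | fire t3 | [2 3 1 3]
5 | fire t3 | [2 3 1 5]
6 | fire t4 | [1 3 1 3]
7 | fire t3 | [1 3 1 5]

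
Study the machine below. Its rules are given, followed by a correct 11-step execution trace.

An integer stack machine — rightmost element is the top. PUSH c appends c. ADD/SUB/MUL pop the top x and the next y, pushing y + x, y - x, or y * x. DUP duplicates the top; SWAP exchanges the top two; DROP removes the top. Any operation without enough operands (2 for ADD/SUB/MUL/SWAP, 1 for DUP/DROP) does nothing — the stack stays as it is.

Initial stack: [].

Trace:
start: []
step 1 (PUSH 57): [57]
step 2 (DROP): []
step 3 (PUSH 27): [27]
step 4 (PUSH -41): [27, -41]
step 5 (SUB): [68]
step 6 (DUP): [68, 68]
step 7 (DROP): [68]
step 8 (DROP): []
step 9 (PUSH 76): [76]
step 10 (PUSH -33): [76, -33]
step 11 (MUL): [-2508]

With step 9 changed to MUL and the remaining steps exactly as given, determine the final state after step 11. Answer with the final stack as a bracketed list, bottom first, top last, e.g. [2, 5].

(re-executing from step 9 with the substitution; state before step 9: [])
step 9 (MUL): []
step 10 (PUSH -33): [-33]
step 11 (MUL): [-33]

[-33]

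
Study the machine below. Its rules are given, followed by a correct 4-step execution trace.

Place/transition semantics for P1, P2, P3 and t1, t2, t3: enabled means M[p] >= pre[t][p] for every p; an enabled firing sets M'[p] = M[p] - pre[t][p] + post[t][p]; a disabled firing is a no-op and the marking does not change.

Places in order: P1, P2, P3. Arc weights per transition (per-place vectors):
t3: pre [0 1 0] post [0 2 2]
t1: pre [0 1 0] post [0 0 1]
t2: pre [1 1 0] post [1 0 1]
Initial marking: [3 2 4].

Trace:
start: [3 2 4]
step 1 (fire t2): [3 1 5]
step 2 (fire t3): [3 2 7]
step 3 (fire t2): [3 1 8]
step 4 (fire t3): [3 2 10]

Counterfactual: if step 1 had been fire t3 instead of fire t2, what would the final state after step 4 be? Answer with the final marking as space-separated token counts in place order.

3 4 11

(re-executing from step 1 with the substitution; state before step 1: [3 2 4])
step 1 (fire t3): [3 3 6]
step 2 (fire t3): [3 4 8]
step 3 (fire t2): [3 3 9]
step 4 (fire t3): [3 4 11]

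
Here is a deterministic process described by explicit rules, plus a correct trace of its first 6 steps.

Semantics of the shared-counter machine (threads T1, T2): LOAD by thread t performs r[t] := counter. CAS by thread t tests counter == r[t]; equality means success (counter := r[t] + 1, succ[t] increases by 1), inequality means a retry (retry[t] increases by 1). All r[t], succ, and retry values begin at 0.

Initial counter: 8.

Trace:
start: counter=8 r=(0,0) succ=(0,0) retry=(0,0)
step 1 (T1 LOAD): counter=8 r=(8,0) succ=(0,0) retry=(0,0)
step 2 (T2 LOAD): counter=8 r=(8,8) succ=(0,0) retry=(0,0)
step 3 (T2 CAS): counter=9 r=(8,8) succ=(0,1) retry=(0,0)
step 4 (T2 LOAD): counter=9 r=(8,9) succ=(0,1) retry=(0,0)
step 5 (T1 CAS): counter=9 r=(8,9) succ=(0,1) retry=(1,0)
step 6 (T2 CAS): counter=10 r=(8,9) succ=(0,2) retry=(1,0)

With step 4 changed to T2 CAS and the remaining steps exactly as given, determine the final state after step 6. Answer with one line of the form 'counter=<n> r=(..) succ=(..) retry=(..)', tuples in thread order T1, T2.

(re-executing from step 4 with the substitution; state before step 4: counter=9 r=(8,8) succ=(0,1) retry=(0,0))
step 4 (T2 CAS): counter=9 r=(8,8) succ=(0,1) retry=(0,1)
step 5 (T1 CAS): counter=9 r=(8,8) succ=(0,1) retry=(1,1)
step 6 (T2 CAS): counter=9 r=(8,8) succ=(0,1) retry=(1,2)

counter=9 r=(8,8) succ=(0,1) retry=(1,2)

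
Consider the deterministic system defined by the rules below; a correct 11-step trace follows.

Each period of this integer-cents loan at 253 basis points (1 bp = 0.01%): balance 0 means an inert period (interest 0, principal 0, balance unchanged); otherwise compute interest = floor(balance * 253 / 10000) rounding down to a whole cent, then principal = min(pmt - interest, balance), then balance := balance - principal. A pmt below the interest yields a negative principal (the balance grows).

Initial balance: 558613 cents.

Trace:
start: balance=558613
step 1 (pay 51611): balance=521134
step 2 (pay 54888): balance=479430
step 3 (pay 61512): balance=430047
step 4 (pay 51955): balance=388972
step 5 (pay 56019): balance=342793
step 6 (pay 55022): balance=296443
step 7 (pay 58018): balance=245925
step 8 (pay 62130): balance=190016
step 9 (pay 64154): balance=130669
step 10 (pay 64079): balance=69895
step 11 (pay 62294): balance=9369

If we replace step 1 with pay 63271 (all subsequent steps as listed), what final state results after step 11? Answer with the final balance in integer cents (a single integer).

0

(re-executing from step 1 with the substitution; state before step 1: balance=558613)
step 1 (pay 63271): balance=509474
step 2 (pay 54888): balance=467475
step 3 (pay 61512): balance=417790
step 4 (pay 51955): balance=376405
step 5 (pay 56019): balance=329909
step 6 (pay 55022): balance=283233
step 7 (pay 58018): balance=232380
step 8 (pay 62130): balance=176129
step 9 (pay 64154): balance=116431
step 10 (pay 64079): balance=55297
step 11 (pay 62294): balance=0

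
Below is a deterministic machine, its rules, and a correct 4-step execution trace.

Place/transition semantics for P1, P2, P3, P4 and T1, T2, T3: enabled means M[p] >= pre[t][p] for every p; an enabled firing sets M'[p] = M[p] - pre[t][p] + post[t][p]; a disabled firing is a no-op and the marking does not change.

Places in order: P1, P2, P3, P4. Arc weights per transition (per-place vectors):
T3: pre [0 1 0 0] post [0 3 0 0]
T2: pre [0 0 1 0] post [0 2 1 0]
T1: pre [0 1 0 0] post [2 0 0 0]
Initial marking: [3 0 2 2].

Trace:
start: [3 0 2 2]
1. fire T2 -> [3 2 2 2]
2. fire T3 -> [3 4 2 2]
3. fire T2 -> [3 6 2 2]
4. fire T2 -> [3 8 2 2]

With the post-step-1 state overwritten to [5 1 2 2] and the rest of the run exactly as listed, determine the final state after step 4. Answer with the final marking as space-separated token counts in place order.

5 7 2 2

state after step 1 := [5 1 2 2]
2. fire T3 -> [5 3 2 2]
3. fire T2 -> [5 5 2 2]
4. fire T2 -> [5 7 2 2]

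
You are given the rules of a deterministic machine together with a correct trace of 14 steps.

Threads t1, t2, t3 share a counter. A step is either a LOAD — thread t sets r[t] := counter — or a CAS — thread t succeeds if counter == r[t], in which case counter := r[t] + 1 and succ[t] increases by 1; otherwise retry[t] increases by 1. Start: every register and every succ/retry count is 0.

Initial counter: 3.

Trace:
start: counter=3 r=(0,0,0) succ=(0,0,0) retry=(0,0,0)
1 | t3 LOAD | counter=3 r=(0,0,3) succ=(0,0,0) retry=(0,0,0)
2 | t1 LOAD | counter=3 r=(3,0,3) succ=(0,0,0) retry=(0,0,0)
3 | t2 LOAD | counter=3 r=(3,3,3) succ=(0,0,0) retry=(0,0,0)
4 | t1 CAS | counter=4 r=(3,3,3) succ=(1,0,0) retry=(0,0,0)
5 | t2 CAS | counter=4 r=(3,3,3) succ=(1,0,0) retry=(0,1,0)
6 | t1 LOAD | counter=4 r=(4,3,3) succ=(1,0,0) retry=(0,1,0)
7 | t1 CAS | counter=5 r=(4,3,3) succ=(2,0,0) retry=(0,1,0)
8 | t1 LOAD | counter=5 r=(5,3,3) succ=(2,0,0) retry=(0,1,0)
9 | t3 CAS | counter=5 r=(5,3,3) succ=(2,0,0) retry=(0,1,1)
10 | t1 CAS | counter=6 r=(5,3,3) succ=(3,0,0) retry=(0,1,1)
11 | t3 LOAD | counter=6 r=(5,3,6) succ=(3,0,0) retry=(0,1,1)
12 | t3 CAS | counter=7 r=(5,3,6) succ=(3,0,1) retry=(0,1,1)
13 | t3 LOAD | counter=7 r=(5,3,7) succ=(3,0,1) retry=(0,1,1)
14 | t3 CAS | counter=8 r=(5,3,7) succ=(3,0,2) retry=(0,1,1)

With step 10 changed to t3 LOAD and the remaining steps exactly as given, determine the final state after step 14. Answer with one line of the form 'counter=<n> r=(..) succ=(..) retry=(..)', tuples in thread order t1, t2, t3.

(re-executing from step 10 with the substitution; state before step 10: counter=5 r=(5,3,3) succ=(2,0,0) retry=(0,1,1))
10 | t3 LOAD | counter=5 r=(5,3,5) succ=(2,0,0) retry=(0,1,1)
11 | t3 LOAD | counter=5 r=(5,3,5) succ=(2,0,0) retry=(0,1,1)
12 | t3 CAS | counter=6 r=(5,3,5) succ=(2,0,1) retry=(0,1,1)
13 | t3 LOAD | counter=6 r=(5,3,6) succ=(2,0,1) retry=(0,1,1)
14 | t3 CAS | counter=7 r=(5,3,6) succ=(2,0,2) retry=(0,1,1)

counter=7 r=(5,3,6) succ=(2,0,2) retry=(0,1,1)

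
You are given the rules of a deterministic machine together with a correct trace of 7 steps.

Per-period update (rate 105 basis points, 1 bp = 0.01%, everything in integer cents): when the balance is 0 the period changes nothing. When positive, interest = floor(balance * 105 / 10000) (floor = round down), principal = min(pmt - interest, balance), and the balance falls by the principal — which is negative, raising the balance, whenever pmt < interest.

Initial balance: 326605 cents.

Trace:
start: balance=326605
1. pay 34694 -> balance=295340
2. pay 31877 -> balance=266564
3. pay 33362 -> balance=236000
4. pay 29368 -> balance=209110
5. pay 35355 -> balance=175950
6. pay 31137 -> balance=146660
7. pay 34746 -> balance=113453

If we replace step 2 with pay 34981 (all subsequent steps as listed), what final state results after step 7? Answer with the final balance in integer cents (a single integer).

(re-executing from step 2 with the substitution; state before step 2: balance=295340)
2. pay 34981 -> balance=263460
3. pay 33362 -> balance=232864
4. pay 29368 -> balance=205941
5. pay 35355 -> balance=172748
6. pay 31137 -> balance=143424
7. pay 34746 -> balance=110183

110183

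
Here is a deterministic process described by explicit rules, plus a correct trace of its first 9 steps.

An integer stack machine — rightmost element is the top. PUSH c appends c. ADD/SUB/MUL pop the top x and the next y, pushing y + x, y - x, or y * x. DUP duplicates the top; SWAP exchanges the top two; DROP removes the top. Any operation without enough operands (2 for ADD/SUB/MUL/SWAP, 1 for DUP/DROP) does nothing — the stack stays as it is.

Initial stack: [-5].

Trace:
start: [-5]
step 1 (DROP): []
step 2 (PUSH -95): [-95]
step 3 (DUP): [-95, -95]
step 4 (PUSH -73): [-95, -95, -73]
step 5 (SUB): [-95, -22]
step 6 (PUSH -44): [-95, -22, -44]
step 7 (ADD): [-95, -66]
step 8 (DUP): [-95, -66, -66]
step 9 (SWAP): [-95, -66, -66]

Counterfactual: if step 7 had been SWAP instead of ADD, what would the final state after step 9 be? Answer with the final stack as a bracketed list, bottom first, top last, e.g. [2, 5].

[-95, -44, -22, -22]

(re-executing from step 7 with the substitution; state before step 7: [-95, -22, -44])
step 7 (SWAP): [-95, -44, -22]
step 8 (DUP): [-95, -44, -22, -22]
step 9 (SWAP): [-95, -44, -22, -22]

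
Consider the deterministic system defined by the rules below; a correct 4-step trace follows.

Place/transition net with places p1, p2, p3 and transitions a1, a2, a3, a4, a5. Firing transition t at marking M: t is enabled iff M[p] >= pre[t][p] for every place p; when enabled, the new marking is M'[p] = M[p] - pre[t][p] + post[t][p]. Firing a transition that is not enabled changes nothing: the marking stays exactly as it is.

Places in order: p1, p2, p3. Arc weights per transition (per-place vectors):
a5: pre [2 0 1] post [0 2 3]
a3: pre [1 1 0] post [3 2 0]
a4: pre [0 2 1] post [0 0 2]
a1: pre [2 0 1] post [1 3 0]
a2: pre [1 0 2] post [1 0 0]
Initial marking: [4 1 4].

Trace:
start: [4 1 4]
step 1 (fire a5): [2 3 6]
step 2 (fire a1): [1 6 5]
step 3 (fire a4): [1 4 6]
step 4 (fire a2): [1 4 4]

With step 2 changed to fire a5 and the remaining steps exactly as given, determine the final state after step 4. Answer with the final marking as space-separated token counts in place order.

(re-executing from step 2 with the substitution; state before step 2: [2 3 6])
step 2 (fire a5): [0 5 8]
step 3 (fire a4): [0 3 9]
step 4 (fire a2): [0 3 9]

0 3 9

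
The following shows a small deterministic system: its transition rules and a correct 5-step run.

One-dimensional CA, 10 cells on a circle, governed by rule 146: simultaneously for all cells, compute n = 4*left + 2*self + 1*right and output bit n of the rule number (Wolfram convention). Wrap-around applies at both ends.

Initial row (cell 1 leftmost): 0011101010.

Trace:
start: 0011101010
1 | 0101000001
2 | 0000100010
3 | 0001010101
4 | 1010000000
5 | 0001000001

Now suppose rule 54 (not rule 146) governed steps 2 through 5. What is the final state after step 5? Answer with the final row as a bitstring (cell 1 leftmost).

(re-executing steps 2..5 under rule 54; state before step 2: 0101000001)
2 | 1111100011
3 | 0000010100
4 | 0000111110
5 | 0001000001

0001000001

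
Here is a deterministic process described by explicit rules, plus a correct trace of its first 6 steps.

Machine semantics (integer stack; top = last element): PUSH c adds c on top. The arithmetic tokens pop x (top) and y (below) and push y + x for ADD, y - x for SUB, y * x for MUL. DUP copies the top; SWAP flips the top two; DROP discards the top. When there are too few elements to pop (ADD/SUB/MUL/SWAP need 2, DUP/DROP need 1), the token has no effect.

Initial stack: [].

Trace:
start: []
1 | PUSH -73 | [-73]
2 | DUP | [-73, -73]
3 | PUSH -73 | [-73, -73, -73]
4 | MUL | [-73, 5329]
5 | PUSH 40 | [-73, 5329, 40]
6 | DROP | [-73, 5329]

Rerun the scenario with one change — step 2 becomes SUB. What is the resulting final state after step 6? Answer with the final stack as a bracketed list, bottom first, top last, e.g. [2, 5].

(re-executing from step 2 with the substitution; state before step 2: [-73])
2 | SUB | [-73]
3 | PUSH -73 | [-73, -73]
4 | MUL | [5329]
5 | PUSH 40 | [5329, 40]
6 | DROP | [5329]

[5329]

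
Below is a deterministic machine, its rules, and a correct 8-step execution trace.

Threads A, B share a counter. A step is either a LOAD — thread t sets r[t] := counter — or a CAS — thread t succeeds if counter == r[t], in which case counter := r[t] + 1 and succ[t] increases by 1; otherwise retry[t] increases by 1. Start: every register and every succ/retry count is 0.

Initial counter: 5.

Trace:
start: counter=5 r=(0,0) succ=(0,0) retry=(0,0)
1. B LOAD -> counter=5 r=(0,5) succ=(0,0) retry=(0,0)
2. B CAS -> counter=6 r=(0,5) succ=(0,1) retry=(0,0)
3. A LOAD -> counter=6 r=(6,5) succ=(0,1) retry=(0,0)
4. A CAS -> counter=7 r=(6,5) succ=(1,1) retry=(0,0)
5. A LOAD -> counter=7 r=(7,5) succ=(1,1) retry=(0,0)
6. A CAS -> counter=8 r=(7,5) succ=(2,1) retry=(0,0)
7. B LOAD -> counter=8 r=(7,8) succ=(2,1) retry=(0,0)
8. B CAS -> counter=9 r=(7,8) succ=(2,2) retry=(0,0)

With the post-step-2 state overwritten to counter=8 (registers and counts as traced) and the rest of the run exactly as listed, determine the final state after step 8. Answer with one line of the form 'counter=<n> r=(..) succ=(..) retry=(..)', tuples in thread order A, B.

state after step 2 := counter=8 r=(0,5) succ=(0,1) retry=(0,0)
3. A LOAD -> counter=8 r=(8,5) succ=(0,1) retry=(0,0)
4. A CAS -> counter=9 r=(8,5) succ=(1,1) retry=(0,0)
5. A LOAD -> counter=9 r=(9,5) succ=(1,1) retry=(0,0)
6. A CAS -> counter=10 r=(9,5) succ=(2,1) retry=(0,0)
7. B LOAD -> counter=10 r=(9,10) succ=(2,1) retry=(0,0)
8. B CAS -> counter=11 r=(9,10) succ=(2,2) retry=(0,0)

counter=11 r=(9,10) succ=(2,2) retry=(0,0)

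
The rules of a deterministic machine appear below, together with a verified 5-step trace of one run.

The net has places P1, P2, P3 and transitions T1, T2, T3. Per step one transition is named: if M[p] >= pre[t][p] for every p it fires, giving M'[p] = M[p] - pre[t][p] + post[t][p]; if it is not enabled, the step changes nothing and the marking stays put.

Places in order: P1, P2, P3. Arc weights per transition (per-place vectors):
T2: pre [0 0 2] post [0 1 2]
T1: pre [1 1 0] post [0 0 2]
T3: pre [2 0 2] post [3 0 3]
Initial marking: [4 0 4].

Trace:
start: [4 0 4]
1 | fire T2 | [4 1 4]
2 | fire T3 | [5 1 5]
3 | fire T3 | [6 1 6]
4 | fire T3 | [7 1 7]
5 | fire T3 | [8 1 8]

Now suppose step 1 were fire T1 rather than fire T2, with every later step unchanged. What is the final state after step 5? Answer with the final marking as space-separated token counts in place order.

(re-executing from step 1 with the substitution; state before step 1: [4 0 4])
1 | fire T1 | [4 0 4]
2 | fire T3 | [5 0 5]
3 | fire T3 | [6 0 6]
4 | fire T3 | [7 0 7]
5 | fire T3 | [8 0 8]

8 0 8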